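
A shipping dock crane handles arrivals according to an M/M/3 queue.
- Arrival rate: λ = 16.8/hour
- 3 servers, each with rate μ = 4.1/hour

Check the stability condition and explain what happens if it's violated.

Stability requires ρ = λ/(cμ) < 1
ρ = 16.8/(3 × 4.1) = 16.8/12.30 = 1.3659
Since 1.3659 ≥ 1, the system is UNSTABLE.
Need c > λ/μ = 16.8/4.1 = 4.10.
Minimum servers needed: c = 5.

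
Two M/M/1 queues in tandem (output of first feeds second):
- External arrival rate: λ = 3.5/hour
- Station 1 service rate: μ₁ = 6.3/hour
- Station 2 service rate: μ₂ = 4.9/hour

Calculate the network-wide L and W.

By Jackson's theorem, each station behaves as independent M/M/1.
Station 1: ρ₁ = 3.5/6.3 = 0.5556, L₁ = ρ₁/(1-ρ₁) = λ/(μ₁-λ) = 3.5/2.80 = 1.2500
Station 2: ρ₂ = 3.5/4.9 = 0.7143, L₂ = ρ₂/(1-ρ₂) = λ/(μ₂-λ) = 3.5/1.40 = 2.5000
Total: L = L₁ + L₂ = 1.2500 + 2.5000 = 3.7500
W = L/λ = 3.7500/3.5 = 1.0714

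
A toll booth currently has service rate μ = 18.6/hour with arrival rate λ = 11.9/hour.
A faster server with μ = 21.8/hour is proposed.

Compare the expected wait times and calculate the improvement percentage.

System 1: ρ₁ = 11.9/18.6 = 0.6398, W₁ = 1/(18.6-11.9) = 0.14925
System 2: ρ₂ = 11.9/21.8 = 0.5459, W₂ = 1/(21.8-11.9) = 0.10101
Improvement: (W₁-W₂)/W₁ = (0.14925-0.10101)/0.14925 = 32.32%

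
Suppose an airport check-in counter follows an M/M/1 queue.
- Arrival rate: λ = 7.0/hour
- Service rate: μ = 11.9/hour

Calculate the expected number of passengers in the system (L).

ρ = λ/μ = 7.0/11.9 = 0.5882
For M/M/1: L = λ/(μ-λ)
L = 7.0/(11.9-7.0) = 7.0/4.90
L = 1.4286 passengers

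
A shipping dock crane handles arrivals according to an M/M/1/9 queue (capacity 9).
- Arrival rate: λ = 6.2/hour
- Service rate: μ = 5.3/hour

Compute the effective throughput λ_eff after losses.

ρ = λ/μ = 6.2/5.3 = 1.1698
P₀ = (1-ρ)/(1-ρ^(K+1)) = (1-1.1698)/(1-1.1698^10) = -0.1698/-3.7986 = 0.04470
P_K = P₀×ρ^K = 0.04470 × 1.1698^9 = 0.04470 × 4.1021 = 0.1834
λ_eff = λ(1-P_K) = 6.2 × (1 - 0.18337) = 6.2 × 0.81663 = 5.0631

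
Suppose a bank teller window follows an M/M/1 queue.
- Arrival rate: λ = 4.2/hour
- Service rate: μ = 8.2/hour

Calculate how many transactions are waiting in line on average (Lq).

ρ = λ/μ = 4.2/8.2 = 0.5122
For M/M/1: Lq = λ²/(μ(μ-λ))
Lq = 17.64/(8.2 × 4.00)
Lq = 0.5378 transactions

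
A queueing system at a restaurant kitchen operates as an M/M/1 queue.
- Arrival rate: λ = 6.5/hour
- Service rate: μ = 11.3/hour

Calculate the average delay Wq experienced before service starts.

First, compute utilization: ρ = λ/μ = 6.5/11.3 = 0.5752
For M/M/1: Wq = λ/(μ(μ-λ))
Wq = 6.5/(11.3 × (11.3-6.5))
Wq = 6.5/(11.3 × 4.80)
Wq = 0.1198 hours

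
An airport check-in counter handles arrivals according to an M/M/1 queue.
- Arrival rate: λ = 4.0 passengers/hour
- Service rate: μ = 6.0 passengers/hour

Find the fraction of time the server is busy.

Server utilization: ρ = λ/μ
ρ = 4.0/6.0 = 0.6667
The server is busy 66.67% of the time.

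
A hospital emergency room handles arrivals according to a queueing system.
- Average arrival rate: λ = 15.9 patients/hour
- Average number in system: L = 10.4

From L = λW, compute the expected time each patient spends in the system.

Little's Law: L = λW, so W = L/λ
W = 10.4/15.9 = 0.6541 hours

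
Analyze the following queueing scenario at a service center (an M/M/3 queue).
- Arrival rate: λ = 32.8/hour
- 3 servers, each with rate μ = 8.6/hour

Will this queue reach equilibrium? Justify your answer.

Stability requires ρ = λ/(cμ) < 1
ρ = 32.8/(3 × 8.6) = 32.8/25.80 = 1.2713
Since 1.2713 ≥ 1, the system is UNSTABLE.
Need c > λ/μ = 32.8/8.6 = 3.81.
Minimum servers needed: c = 4.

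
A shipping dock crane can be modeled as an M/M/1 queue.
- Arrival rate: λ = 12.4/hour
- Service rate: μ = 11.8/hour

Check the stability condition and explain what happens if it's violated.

Stability requires ρ = λ/(cμ) < 1
ρ = 12.4/(1 × 11.8) = 12.4/11.80 = 1.0508
Since 1.0508 ≥ 1, the system is UNSTABLE.
Queue grows without bound. Need μ > λ = 12.4.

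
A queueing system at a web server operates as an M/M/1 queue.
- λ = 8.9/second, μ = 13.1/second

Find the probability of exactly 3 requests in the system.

ρ = λ/μ = 8.9/13.1 = 0.6794
P(n) = (1-ρ)ρⁿ
P(3) = (1-0.6794) × 0.6794^3
P(3) = 0.3206 × 0.3136
P(3) = 0.1005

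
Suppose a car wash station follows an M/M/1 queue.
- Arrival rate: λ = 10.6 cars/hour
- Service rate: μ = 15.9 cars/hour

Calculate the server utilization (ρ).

Server utilization: ρ = λ/μ
ρ = 10.6/15.9 = 0.6667
The server is busy 66.67% of the time.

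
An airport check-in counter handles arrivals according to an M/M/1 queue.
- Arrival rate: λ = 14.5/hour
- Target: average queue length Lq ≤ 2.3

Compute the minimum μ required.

For M/M/1: Lq = λ²/(μ(μ-λ))
Need Lq ≤ 2.3, i.e. μ(μ-λ) ≥ λ²/2.3
μ² - 14.5μ - 210.25/2.3 ≥ 0  →  μ² - 14.5μ - 91.41304 ≥ 0
Quadratic formula (positive root): μ = [λ + √(λ² + 4×91.41304)]/2
Discriminant: 210.25 + 4×91.41304 = 575.9022, √575.9022 = 23.9980
μ ≥ (14.5 + 23.9980)/2 = 19.2490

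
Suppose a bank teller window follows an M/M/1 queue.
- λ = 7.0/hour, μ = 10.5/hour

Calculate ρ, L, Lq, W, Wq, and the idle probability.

Step 1: ρ = λ/μ = 7.0/10.5 = 0.6667
Step 2: L = λ/(μ-λ) = 7.0/3.50 = 2.0000
Step 3: Lq = λ²/(μ(μ-λ)) = 49.00/(10.5×3.50) = 1.3333
Step 4: W = 1/(μ-λ) = 1/3.50 = 0.28571
Step 5: Wq = λ/(μ(μ-λ)) = 7.0/(10.5×3.50) = 0.1905
Step 6: P(0) = 1-ρ = 0.3333
Verify: L = λW = 7.0×0.28571 = 2.0000 ✔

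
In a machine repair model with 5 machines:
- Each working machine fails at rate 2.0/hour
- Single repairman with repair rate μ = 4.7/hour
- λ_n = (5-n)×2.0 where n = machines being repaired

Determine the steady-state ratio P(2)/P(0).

P(2)/P(0) = ∏_{i=0}^{2-1} λ_i/μ_{i+1}
= (5-0)×2.0/4.7 × (5-1)×2.0/4.7
= 3.6215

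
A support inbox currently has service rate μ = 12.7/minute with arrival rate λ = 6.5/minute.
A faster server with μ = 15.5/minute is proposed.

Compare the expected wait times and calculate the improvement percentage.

System 1: ρ₁ = 6.5/12.7 = 0.5118, W₁ = 1/(12.7-6.5) = 0.16129
System 2: ρ₂ = 6.5/15.5 = 0.4194, W₂ = 1/(15.5-6.5) = 0.11111
Improvement: (W₁-W₂)/W₁ = (0.16129-0.11111)/0.16129 = 31.11%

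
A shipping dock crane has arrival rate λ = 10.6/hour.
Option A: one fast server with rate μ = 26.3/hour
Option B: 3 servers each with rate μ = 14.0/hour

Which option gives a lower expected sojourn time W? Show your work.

Option A: single server μ = 26.3 (M/M/1)
  ρ_A = 10.6/26.3 = 0.4030
  W_A = 1/(μ-λ) = 1/(26.3-10.6) = 1/15.70 = 0.06369

Option B: 3 servers μ = 14.0 (M/M/3)
  ρ_B = λ/(cμ) = 10.6/(3×14.0) = 0.2524
  Offered load a = λ/μ = cρ = 10.6/14.0 = 0.7571
  P₀ = [ Σₙ₌₀^2 aⁿ/n! + a^3/(3!(1-ρ)) ]⁻¹
  Σ = a^0/0! + a^1/1! + a^2/2! = 1.0000 + 0.75714 + 0.28663 = 2.0438
  a^3/(3!(1-ρ)) = 0.43404/(6 × 0.74762) = 0.09676
  P₀ = 1/(2.0438 + 0.09676) = 0.4672
  Lq = P₀·a^3·ρ / (3!(1-ρ)²) = 0.4672 × 0.4340 × 0.2524 / (6 × 0.5589) = 0.01526
  Wq_B = Lq/λ = 0.01526/10.6 = 0.001440
  W_B = Wq_B + 1/μ = 0.001440 + 0.07143 = 0.07287

Since W_A = 0.06369 < W_B = 0.07287, Option A (single fast server) has the shorter time in system.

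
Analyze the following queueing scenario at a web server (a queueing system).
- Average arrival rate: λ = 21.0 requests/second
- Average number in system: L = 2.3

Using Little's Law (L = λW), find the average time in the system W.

Little's Law: L = λW, so W = L/λ
W = 2.3/21.0 = 0.1095 seconds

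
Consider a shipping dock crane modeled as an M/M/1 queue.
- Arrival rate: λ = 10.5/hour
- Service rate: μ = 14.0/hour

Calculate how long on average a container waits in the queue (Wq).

First, compute utilization: ρ = λ/μ = 10.5/14.0 = 0.7500
For M/M/1: Wq = λ/(μ(μ-λ))
Wq = 10.5/(14.0 × (14.0-10.5))
Wq = 10.5/(14.0 × 3.50)
Wq = 0.2143 hours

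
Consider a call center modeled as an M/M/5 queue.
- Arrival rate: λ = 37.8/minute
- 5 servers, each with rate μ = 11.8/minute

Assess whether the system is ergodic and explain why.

Stability requires ρ = λ/(cμ) < 1
ρ = 37.8/(5 × 11.8) = 37.8/59.00 = 0.6407
Since 0.6407 < 1, the system is STABLE.
The servers are busy 64.07% of the time.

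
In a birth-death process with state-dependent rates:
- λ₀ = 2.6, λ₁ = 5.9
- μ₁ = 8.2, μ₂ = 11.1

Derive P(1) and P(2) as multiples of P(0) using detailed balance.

Balance equations:
State 0: λ₀P₀ = μ₁P₁ → P₁ = (λ₀/μ₁)P₀ = (2.6/8.2)P₀ = 0.3171P₀
State 1: P₂ = (λ₀λ₁)/(μ₁μ₂)P₀ = (2.6×5.9)/(8.2×11.1)P₀ = 0.1685P₀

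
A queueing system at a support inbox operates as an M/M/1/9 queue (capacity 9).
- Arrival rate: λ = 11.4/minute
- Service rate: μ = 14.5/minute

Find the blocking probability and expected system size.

ρ = λ/μ = 11.4/14.5 = 0.78621
P₀ = (1-ρ)/(1-ρ^(K+1)) = (1-0.78621)/(1-0.78621^10) = 0.2138/0.9098 = 0.2350
P_K = P₀×ρ^K = 0.23500 × 0.78621^9 = 0.23500 × 0.11477 = 0.02697
Blocking probability P_9 = 0.02697 (2.70%)
L = ρ[1 - (K+1)ρ^K + Kρ^(K+1)] / [(1-ρ)(1-ρ^(K+1))]
L = 0.78621 × (1 - 10×0.114775 + 9×0.0902372) / ((1 - 0.78621) × (1 - 0.0902372)) = 2.6856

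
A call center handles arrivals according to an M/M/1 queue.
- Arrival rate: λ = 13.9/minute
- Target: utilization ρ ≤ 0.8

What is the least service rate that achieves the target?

ρ = λ/μ, so μ = λ/ρ
μ ≥ 13.9/0.8 = 17.3750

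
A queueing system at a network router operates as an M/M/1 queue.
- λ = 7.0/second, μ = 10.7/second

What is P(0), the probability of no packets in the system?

ρ = λ/μ = 7.0/10.7 = 0.6542
P(0) = 1 - ρ = 1 - 0.6542 = 0.3458
The server is idle 34.58% of the time.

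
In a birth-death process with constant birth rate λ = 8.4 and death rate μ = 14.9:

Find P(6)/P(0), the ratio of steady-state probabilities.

For constant rates: P(n)/P(0) = (λ/μ)^n
P(6)/P(0) = (8.4/14.9)^6 = 0.56376^6 = 0.03210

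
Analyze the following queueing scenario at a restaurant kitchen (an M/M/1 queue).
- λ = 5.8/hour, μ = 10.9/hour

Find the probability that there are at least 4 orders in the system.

ρ = λ/μ = 5.8/10.9 = 0.53211
P(N ≥ n) = ρⁿ
P(N ≥ 4) = 0.53211^4
P(N ≥ 4) = 0.08017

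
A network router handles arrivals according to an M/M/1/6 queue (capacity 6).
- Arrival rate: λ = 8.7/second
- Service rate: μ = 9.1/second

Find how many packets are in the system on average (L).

ρ = λ/μ = 8.7/9.1 = 0.95604
P₀ = (1-ρ)/(1-ρ^(K+1)) = (1-0.95604)/(1-0.95604^7) = 0.04396/0.2700 = 0.1628
P_K = P₀×ρ^K = 0.1628 × 0.95604^6 = 0.1628 × 0.7636 = 0.1243
L = ρ[1 - (K+1)ρ^K + Kρ^(K+1)] / [(1-ρ)(1-ρ^(K+1))]
L = 0.95604 × (1 - 7×0.7635832 + 6×0.7300161) / ((1 - 0.95604) × (1 - 0.7300161)) = 2.8205 packets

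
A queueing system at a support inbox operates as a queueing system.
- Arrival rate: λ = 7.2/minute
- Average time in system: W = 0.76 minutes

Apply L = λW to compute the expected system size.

Little's Law: L = λW
L = 7.2 × 0.76 = 5.4720 emails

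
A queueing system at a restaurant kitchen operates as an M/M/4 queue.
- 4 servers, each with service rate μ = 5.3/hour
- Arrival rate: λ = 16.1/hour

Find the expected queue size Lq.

Traffic intensity: ρ = λ/(cμ) = 16.1/(4×5.3) = 0.7594
Since ρ = 0.7594 < 1, system is stable.
Offered load a = λ/μ = cρ = 16.1/5.3 = 3.0377
P₀ = [ Σₙ₌₀^3 aⁿ/n! + a^4/(4!(1-ρ)) ]⁻¹
Σ = a^0/0! + a^1/1! + a^2/2! + a^3/3! = 1.0000 + 3.0377 + 4.6139 + 4.6720 = 13.3236
a^4/(4!(1-ρ)) = 85.1530/(24 × 0.240566) = 14.7487
P₀ = 1/(13.3236 + 14.7487) = 0.03562
Lq = P₀·a^4·ρ / (4!(1-ρ)²) = 0.0356223 × 85.1530 × 0.759434 / (24 × 0.0578720) = 1.6586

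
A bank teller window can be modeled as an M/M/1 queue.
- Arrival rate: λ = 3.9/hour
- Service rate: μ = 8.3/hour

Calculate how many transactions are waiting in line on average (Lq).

ρ = λ/μ = 3.9/8.3 = 0.4699
For M/M/1: Lq = λ²/(μ(μ-λ))
Lq = 15.21/(8.3 × 4.40)
Lq = 0.4165 transactions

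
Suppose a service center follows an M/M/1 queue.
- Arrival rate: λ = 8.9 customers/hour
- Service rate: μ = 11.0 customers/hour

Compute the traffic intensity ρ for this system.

Server utilization: ρ = λ/μ
ρ = 8.9/11.0 = 0.8091
The server is busy 80.91% of the time.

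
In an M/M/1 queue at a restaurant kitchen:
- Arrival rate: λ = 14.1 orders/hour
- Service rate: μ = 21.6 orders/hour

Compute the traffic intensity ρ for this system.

Server utilization: ρ = λ/μ
ρ = 14.1/21.6 = 0.6528
The server is busy 65.28% of the time.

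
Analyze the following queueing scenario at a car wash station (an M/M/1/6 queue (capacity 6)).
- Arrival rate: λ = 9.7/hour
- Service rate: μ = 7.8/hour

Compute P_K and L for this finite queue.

ρ = λ/μ = 9.7/7.8 = 1.2436
P₀ = (1-ρ)/(1-ρ^(K+1)) = (1-1.2436)/(1-1.2436^7) = -0.243600/-3.60008 = 0.06767
P_K = P₀×ρ^K = 0.06767 × 1.2436^6 = 0.06767 × 3.6990 = 0.2503
Blocking probability P_6 = 0.2503 (25.03%)
L = ρ[1 - (K+1)ρ^K + Kρ^(K+1)] / [(1-ρ)(1-ρ^(K+1))]
L = 1.2436 × (1 - 7×3.69900 + 6×4.60008) / ((1 - 1.2436) × (1 - 4.60008)) = 3.8393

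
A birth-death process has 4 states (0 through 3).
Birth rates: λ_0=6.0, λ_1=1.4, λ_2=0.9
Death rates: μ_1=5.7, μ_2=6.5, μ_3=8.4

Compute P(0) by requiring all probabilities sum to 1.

Ratios P(n)/P(0) = (λ₀···λₙ₋₁)/(μ₁···μₙ):
P(1)/P(0) = (6.0)/(5.7) = 1.0526
P(2)/P(0) = (6.0×1.4)/(5.7×6.5) = 0.2267
P(3)/P(0) = (6.0×1.4×0.9)/(5.7×6.5×8.4) = 0.02429

Normalization: ∑ P(n) = 1
P(0) × (1.0000 + 1.0526 + 0.2267 + 0.02429) = 1
P(0) × 2.3036 = 1
P(0) = 1/2.3036 = 0.4341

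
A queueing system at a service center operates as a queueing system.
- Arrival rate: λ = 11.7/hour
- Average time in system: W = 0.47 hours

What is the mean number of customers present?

Little's Law: L = λW
L = 11.7 × 0.47 = 5.4990 customers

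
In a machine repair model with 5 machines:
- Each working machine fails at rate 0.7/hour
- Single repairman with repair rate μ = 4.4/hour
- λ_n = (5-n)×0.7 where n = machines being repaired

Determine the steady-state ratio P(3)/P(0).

P(3)/P(0) = ∏_{i=0}^{3-1} λ_i/μ_{i+1}
= (5-0)×0.7/4.4 × (5-1)×0.7/4.4 × (5-2)×0.7/4.4
= 0.2416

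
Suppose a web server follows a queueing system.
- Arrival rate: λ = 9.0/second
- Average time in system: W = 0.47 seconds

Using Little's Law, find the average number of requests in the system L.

Little's Law: L = λW
L = 9.0 × 0.47 = 4.2300 requests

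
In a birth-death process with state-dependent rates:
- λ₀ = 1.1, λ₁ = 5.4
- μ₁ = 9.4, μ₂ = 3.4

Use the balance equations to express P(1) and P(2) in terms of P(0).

Balance equations:
State 0: λ₀P₀ = μ₁P₁ → P₁ = (λ₀/μ₁)P₀ = (1.1/9.4)P₀ = 0.1170P₀
State 1: P₂ = (λ₀λ₁)/(μ₁μ₂)P₀ = (1.1×5.4)/(9.4×3.4)P₀ = 0.1859P₀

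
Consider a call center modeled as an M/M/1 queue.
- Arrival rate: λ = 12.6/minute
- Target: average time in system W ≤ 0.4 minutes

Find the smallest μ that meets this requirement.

For M/M/1: W = 1/(μ-λ)
Need W ≤ 0.4, so 1/(μ-λ) ≤ 0.4
μ - λ ≥ 1/0.4 = 2.5000
μ ≥ 12.6 + 2.5000 = 15.1000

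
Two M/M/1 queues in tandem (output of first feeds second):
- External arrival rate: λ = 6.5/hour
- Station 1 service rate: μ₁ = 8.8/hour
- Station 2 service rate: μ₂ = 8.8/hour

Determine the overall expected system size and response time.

By Jackson's theorem, each station behaves as independent M/M/1.
Station 1: ρ₁ = 6.5/8.8 = 0.7386, L₁ = ρ₁/(1-ρ₁) = λ/(μ₁-λ) = 6.5/2.30 = 2.8261
Station 2: ρ₂ = 6.5/8.8 = 0.7386, L₂ = ρ₂/(1-ρ₂) = λ/(μ₂-λ) = 6.5/2.30 = 2.8261
Total: L = L₁ + L₂ = 2.8261 + 2.8261 = 5.6522
W = L/λ = 5.6522/6.5 = 0.8696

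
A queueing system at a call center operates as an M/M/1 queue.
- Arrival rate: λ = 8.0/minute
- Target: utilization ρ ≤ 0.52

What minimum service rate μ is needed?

ρ = λ/μ, so μ = λ/ρ
μ ≥ 8.0/0.52 = 15.3846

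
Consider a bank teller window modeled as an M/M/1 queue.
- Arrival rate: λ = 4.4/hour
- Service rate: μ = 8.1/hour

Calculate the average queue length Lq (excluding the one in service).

ρ = λ/μ = 4.4/8.1 = 0.5432
For M/M/1: Lq = λ²/(μ(μ-λ))
Lq = 19.36/(8.1 × 3.70)
Lq = 0.6460 transactions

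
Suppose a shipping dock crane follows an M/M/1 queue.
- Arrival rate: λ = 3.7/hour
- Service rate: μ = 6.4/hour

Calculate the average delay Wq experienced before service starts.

First, compute utilization: ρ = λ/μ = 3.7/6.4 = 0.5781
For M/M/1: Wq = λ/(μ(μ-λ))
Wq = 3.7/(6.4 × (6.4-3.7))
Wq = 3.7/(6.4 × 2.70)
Wq = 0.2141 hours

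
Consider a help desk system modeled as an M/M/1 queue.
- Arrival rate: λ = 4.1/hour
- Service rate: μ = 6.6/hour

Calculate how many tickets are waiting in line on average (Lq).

ρ = λ/μ = 4.1/6.6 = 0.6212
For M/M/1: Lq = λ²/(μ(μ-λ))
Lq = 16.81/(6.6 × 2.50)
Lq = 1.0188 tickets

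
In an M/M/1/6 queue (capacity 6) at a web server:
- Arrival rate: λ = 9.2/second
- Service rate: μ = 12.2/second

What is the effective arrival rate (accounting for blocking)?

ρ = λ/μ = 9.2/12.2 = 0.7541
P₀ = (1-ρ)/(1-ρ^(K+1)) = (1-0.7541)/(1-0.7541^7) = 0.2459/0.8613 = 0.2855
P_K = P₀×ρ^K = 0.2855 × 0.7541^6 = 0.2855 × 0.1839 = 0.05250
λ_eff = λ(1-P_K) = 9.2 × (1 - 0.05250) = 9.2 × 0.9475 = 8.7170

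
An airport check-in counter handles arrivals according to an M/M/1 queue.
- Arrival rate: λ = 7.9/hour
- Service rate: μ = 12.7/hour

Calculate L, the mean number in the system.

ρ = λ/μ = 7.9/12.7 = 0.6220
For M/M/1: L = λ/(μ-λ)
L = 7.9/(12.7-7.9) = 7.9/4.80
L = 1.6458 passengers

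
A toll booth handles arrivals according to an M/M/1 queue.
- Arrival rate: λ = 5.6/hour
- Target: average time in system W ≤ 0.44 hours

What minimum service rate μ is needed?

For M/M/1: W = 1/(μ-λ)
Need W ≤ 0.44, so 1/(μ-λ) ≤ 0.44
μ - λ ≥ 1/0.44 = 2.2727
μ ≥ 5.6 + 2.2727 = 7.8727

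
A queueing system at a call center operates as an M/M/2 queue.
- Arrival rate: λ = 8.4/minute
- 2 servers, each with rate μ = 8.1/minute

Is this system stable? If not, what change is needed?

Stability requires ρ = λ/(cμ) < 1
ρ = 8.4/(2 × 8.1) = 8.4/16.20 = 0.5185
Since 0.5185 < 1, the system is STABLE.
The servers are busy 51.85% of the time.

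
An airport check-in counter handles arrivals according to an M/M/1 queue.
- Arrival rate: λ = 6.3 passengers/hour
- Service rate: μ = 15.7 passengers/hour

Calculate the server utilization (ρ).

Server utilization: ρ = λ/μ
ρ = 6.3/15.7 = 0.4013
The server is busy 40.13% of the time.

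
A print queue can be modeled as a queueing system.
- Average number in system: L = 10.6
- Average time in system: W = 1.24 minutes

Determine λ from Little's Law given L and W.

Little's Law: L = λW, so λ = L/W
λ = 10.6/1.24 = 8.5484 jobs/minute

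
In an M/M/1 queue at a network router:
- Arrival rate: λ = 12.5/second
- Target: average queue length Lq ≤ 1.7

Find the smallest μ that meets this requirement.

For M/M/1: Lq = λ²/(μ(μ-λ))
Need Lq ≤ 1.7, i.e. μ(μ-λ) ≥ λ²/1.7
μ² - 12.5μ - 156.25/1.7 ≥ 0  →  μ² - 12.5μ - 91.911765 ≥ 0
Quadratic formula (positive root): μ = [λ + √(λ² + 4×91.911765)]/2
Discriminant: 156.25 + 4×91.911765 = 523.8971, √523.8971 = 22.8888
μ ≥ (12.5 + 22.8888)/2 = 17.6944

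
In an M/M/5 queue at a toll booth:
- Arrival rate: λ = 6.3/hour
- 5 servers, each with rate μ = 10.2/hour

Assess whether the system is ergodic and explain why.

Stability requires ρ = λ/(cμ) < 1
ρ = 6.3/(5 × 10.2) = 6.3/51.00 = 0.1235
Since 0.1235 < 1, the system is STABLE.
The servers are busy 12.35% of the time.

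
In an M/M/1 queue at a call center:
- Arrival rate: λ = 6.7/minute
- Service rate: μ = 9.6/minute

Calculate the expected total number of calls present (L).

ρ = λ/μ = 6.7/9.6 = 0.6979
For M/M/1: L = λ/(μ-λ)
L = 6.7/(9.6-6.7) = 6.7/2.90
L = 2.3103 calls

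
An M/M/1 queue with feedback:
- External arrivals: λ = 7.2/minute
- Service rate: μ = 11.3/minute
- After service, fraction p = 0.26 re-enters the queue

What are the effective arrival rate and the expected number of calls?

Effective arrival rate: λ_eff = λ/(1-p) = 7.2/(1-0.26) = 7.2/0.74 = 9.72973
ρ = λ_eff/μ = 9.72973/11.3 = 0.861038
L = ρ/(1-ρ) = 0.861038/(1-0.861038) = 6.1962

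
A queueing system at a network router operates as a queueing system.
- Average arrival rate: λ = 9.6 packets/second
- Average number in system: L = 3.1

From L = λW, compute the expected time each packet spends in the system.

Little's Law: L = λW, so W = L/λ
W = 3.1/9.6 = 0.3229 seconds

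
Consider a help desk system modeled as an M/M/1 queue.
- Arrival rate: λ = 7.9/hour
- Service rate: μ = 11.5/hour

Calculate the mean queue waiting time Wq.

First, compute utilization: ρ = λ/μ = 7.9/11.5 = 0.6870
For M/M/1: Wq = λ/(μ(μ-λ))
Wq = 7.9/(11.5 × (11.5-7.9))
Wq = 7.9/(11.5 × 3.60)
Wq = 0.1908 hours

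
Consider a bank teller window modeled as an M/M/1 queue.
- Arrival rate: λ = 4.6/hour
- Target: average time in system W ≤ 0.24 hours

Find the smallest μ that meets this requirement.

For M/M/1: W = 1/(μ-λ)
Need W ≤ 0.24, so 1/(μ-λ) ≤ 0.24
μ - λ ≥ 1/0.24 = 4.1667
μ ≥ 4.6 + 4.1667 = 8.7667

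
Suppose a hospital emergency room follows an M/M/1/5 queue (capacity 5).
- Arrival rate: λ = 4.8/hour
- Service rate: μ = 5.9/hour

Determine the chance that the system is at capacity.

ρ = λ/μ = 4.8/5.9 = 0.81356
P₀ = (1-ρ)/(1-ρ^(K+1)) = (1-0.81356)/(1-0.81356^6) = 0.18644/0.71004 = 0.2626
P_K = P₀×ρ^K = 0.262577 × 0.81356^5 = 0.262577 × 0.356408 = 0.09358
Blocking probability = 9.36%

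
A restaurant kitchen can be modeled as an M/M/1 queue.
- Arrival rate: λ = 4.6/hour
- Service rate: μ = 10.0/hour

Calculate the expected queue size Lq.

ρ = λ/μ = 4.6/10.0 = 0.4600
For M/M/1: Lq = λ²/(μ(μ-λ))
Lq = 21.16/(10.0 × 5.40)
Lq = 0.3919 orders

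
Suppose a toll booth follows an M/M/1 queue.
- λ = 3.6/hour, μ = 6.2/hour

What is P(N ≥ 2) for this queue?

ρ = λ/μ = 3.6/6.2 = 0.5806
P(N ≥ n) = ρⁿ
P(N ≥ 2) = 0.5806^2
P(N ≥ 2) = 0.3371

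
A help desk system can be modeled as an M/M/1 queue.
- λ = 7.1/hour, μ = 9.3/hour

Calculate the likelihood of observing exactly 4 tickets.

ρ = λ/μ = 7.1/9.3 = 0.7634
P(n) = (1-ρ)ρⁿ
P(4) = (1-0.7634) × 0.7634^4
P(4) = 0.23660 × 0.33963
P(4) = 0.08036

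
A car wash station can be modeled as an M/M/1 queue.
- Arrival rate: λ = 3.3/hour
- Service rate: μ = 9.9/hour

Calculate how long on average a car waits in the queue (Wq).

First, compute utilization: ρ = λ/μ = 3.3/9.9 = 0.3333
For M/M/1: Wq = λ/(μ(μ-λ))
Wq = 3.3/(9.9 × (9.9-3.3))
Wq = 3.3/(9.9 × 6.60)
Wq = 0.05051 hours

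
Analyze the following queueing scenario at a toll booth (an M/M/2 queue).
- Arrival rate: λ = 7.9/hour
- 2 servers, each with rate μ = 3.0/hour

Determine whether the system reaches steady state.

Stability requires ρ = λ/(cμ) < 1
ρ = 7.9/(2 × 3.0) = 7.9/6.00 = 1.3167
Since 1.3167 ≥ 1, the system is UNSTABLE.
Need c > λ/μ = 7.9/3.0 = 2.63.
Minimum servers needed: c = 3.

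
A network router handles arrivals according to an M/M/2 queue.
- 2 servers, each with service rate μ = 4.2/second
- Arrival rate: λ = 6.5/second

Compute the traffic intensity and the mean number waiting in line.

Traffic intensity: ρ = λ/(cμ) = 6.5/(2×4.2) = 0.7738
Since ρ = 0.7738 < 1, system is stable.
Offered load a = λ/μ = cρ = 6.5/4.2 = 1.5476
P₀ = [ Σₙ₌₀^1 aⁿ/n! + a^2/(2!(1-ρ)) ]⁻¹
Σ = a^0/0! + a^1/1! = 1.0000 + 1.5476 = 2.5476
a^2/(2!(1-ρ)) = 2.39512/(2 × 0.226190) = 5.2945
P₀ = 1/(2.5476 + 5.2945) = 0.1275
Lq = P₀·a^2·ρ / (2!(1-ρ)²) = 0.12752 × 2.3951 × 0.77381 / (2 × 0.051162) = 2.3097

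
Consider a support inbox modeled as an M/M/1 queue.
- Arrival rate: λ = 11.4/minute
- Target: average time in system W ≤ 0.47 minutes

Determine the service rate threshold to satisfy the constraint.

For M/M/1: W = 1/(μ-λ)
Need W ≤ 0.47, so 1/(μ-λ) ≤ 0.47
μ - λ ≥ 1/0.47 = 2.1277
μ ≥ 11.4 + 2.1277 = 13.5277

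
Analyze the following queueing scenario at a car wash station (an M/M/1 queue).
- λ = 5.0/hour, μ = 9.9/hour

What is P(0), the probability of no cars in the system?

ρ = λ/μ = 5.0/9.9 = 0.5051
P(0) = 1 - ρ = 1 - 0.5051 = 0.4949
The server is idle 49.49% of the time.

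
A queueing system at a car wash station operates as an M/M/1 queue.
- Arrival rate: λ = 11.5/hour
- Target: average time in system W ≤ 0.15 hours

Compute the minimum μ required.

For M/M/1: W = 1/(μ-λ)
Need W ≤ 0.15, so 1/(μ-λ) ≤ 0.15
μ - λ ≥ 1/0.15 = 6.6667
μ ≥ 11.5 + 6.6667 = 18.1667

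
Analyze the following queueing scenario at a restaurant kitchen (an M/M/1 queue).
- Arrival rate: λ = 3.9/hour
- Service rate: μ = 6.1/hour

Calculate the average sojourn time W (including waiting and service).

First, compute utilization: ρ = λ/μ = 3.9/6.1 = 0.6393
For M/M/1: W = 1/(μ-λ)
W = 1/(6.1-3.9) = 1/2.20
W = 0.4545 hours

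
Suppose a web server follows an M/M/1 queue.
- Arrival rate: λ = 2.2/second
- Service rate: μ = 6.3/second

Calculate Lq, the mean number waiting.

ρ = λ/μ = 2.2/6.3 = 0.3492
For M/M/1: Lq = λ²/(μ(μ-λ))
Lq = 4.84/(6.3 × 4.10)
Lq = 0.1874 requests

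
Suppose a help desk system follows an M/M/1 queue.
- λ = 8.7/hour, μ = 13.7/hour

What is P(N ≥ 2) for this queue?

ρ = λ/μ = 8.7/13.7 = 0.63504
P(N ≥ n) = ρⁿ
P(N ≥ 2) = 0.63504^2
P(N ≥ 2) = 0.4033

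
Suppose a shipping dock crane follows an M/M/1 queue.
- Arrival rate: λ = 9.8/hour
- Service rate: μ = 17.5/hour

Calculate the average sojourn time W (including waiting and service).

First, compute utilization: ρ = λ/μ = 9.8/17.5 = 0.5600
For M/M/1: W = 1/(μ-λ)
W = 1/(17.5-9.8) = 1/7.70
W = 0.1299 hours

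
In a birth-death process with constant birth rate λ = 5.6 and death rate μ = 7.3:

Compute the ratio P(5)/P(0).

For constant rates: P(n)/P(0) = (λ/μ)^n
P(5)/P(0) = (5.6/7.3)^5 = 0.76712^5 = 0.2657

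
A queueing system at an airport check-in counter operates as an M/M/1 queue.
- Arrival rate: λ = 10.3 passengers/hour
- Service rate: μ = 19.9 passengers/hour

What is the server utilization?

Server utilization: ρ = λ/μ
ρ = 10.3/19.9 = 0.5176
The server is busy 51.76% of the time.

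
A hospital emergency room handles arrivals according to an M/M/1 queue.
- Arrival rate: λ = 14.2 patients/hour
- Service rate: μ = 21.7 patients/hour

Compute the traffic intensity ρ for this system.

Server utilization: ρ = λ/μ
ρ = 14.2/21.7 = 0.6544
The server is busy 65.44% of the time.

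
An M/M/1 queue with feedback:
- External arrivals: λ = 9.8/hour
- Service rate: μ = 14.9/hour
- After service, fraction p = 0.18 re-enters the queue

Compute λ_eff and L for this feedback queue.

Effective arrival rate: λ_eff = λ/(1-p) = 9.8/(1-0.18) = 9.8/0.82 = 11.95122
ρ = λ_eff/μ = 11.95122/14.9 = 0.802095
L = ρ/(1-ρ) = 0.802095/(1-0.802095) = 4.0529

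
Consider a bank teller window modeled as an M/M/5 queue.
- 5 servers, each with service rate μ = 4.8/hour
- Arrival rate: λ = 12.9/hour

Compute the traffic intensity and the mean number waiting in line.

Traffic intensity: ρ = λ/(cμ) = 12.9/(5×4.8) = 0.5375
Since ρ = 0.5375 < 1, system is stable.
Offered load a = λ/μ = cρ = 12.9/4.8 = 2.6875
P₀ = [ Σₙ₌₀^4 aⁿ/n! + a^5/(5!(1-ρ)) ]⁻¹
Σ = a^0/0! + a^1/1! + a^2/2! + a^3/3! + a^4/4! = 1.00000 + 2.68750 + 3.61133 + 3.23515 + 2.17362 = 12.7076
a^5/(5!(1-ρ)) = 140.1982/(120 × 0.4625) = 2.5261
P₀ = 1/(12.7076 + 2.5261) = 0.06564
Lq = P₀·a^5·ρ / (5!(1-ρ)²) = 0.06564 × 140.1982 × 0.5375 / (120 × 0.2139) = 0.1927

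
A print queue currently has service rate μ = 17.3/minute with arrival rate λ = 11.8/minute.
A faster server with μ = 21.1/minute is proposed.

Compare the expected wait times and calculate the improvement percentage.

System 1: ρ₁ = 11.8/17.3 = 0.6821, W₁ = 1/(17.3-11.8) = 0.18182
System 2: ρ₂ = 11.8/21.1 = 0.5592, W₂ = 1/(21.1-11.8) = 0.10753
Improvement: (W₁-W₂)/W₁ = (0.18182-0.10753)/0.18182 = 40.86%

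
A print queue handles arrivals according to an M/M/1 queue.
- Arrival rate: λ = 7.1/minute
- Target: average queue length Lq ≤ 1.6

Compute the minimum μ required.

For M/M/1: Lq = λ²/(μ(μ-λ))
Need Lq ≤ 1.6, i.e. μ(μ-λ) ≥ λ²/1.6
μ² - 7.1μ - 50.41/1.6 ≥ 0  →  μ² - 7.1μ - 31.50625 ≥ 0
Quadratic formula (positive root): μ = [λ + √(λ² + 4×31.50625)]/2
Discriminant: 50.41 + 4×31.50625 = 176.4350, √176.4350 = 13.2829
μ ≥ (7.1 + 13.2829)/2 = 10.1914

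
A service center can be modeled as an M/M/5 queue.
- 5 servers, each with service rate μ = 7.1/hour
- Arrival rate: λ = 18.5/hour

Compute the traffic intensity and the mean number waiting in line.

Traffic intensity: ρ = λ/(cμ) = 18.5/(5×7.1) = 0.5211
Since ρ = 0.5211 < 1, system is stable.
Offered load a = λ/μ = cρ = 18.5/7.1 = 2.6056
P₀ = [ Σₙ₌₀^4 aⁿ/n! + a^5/(5!(1-ρ)) ]⁻¹
Σ = a^0/0! + a^1/1! + a^2/2! + a^3/3! + a^4/4! = 1.0000 + 2.6056 + 3.3947 + 2.9484 + 1.9206 = 11.8693
a^5/(5!(1-ρ)) = 120.1066/(120 × 0.47887) = 2.0901
P₀ = 1/(11.8693 + 2.0901) = 0.07164
Lq = P₀·a^5·ρ / (5!(1-ρ)²) = 0.071636 × 120.1066 × 0.52113 / (120 × 0.22932) = 0.1629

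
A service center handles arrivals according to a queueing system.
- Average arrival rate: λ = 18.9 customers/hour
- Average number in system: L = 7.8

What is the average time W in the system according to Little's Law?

Little's Law: L = λW, so W = L/λ
W = 7.8/18.9 = 0.4127 hours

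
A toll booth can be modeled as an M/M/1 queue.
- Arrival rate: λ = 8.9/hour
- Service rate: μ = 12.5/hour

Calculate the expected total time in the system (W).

First, compute utilization: ρ = λ/μ = 8.9/12.5 = 0.7120
For M/M/1: W = 1/(μ-λ)
W = 1/(12.5-8.9) = 1/3.60
W = 0.2778 hours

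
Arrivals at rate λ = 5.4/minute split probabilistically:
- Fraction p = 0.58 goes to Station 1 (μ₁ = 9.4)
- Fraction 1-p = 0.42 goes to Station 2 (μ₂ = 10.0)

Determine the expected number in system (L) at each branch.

Effective rates: λ₁ = 5.4×0.58 = 3.132, λ₂ = 5.4×0.42 = 2.268
Station 1: ρ₁ = 3.132/9.4 = 0.3332, L₁ = ρ₁/(1-ρ₁) = 0.3332/(1-0.3332) = 0.4997
Station 2: ρ₂ = 2.268/10.0 = 0.2268, L₂ = ρ₂/(1-ρ₂) = 0.2268/(1-0.2268) = 0.2933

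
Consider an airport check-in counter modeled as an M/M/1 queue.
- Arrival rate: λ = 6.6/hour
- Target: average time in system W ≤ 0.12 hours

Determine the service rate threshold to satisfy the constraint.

For M/M/1: W = 1/(μ-λ)
Need W ≤ 0.12, so 1/(μ-λ) ≤ 0.12
μ - λ ≥ 1/0.12 = 8.3333
μ ≥ 6.6 + 8.3333 = 14.9333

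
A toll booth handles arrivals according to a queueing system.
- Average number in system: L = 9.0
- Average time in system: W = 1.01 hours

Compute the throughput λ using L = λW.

Little's Law: L = λW, so λ = L/W
λ = 9.0/1.01 = 8.9109 vehicles/hour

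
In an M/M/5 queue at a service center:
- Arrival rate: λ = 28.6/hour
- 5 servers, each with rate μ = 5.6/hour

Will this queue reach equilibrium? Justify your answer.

Stability requires ρ = λ/(cμ) < 1
ρ = 28.6/(5 × 5.6) = 28.6/28.00 = 1.0214
Since 1.0214 ≥ 1, the system is UNSTABLE.
Need c > λ/μ = 28.6/5.6 = 5.11.
Minimum servers needed: c = 6.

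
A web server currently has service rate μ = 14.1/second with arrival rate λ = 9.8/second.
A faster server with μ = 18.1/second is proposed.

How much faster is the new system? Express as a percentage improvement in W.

System 1: ρ₁ = 9.8/14.1 = 0.6950, W₁ = 1/(14.1-9.8) = 0.2326
System 2: ρ₂ = 9.8/18.1 = 0.5414, W₂ = 1/(18.1-9.8) = 0.1205
Improvement: (W₁-W₂)/W₁ = (0.2326-0.1205)/0.2326 = 48.19%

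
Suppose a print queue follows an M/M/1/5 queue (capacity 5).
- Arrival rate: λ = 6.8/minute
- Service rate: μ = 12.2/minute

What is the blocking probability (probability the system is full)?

ρ = λ/μ = 6.8/12.2 = 0.55738
P₀ = (1-ρ)/(1-ρ^(K+1)) = (1-0.55738)/(1-0.55738^6) = 0.4426/0.9700 = 0.4563
P_K = P₀×ρ^K = 0.4563 × 0.55738^5 = 0.4563 × 0.05380 = 0.02455
Blocking probability = 2.45%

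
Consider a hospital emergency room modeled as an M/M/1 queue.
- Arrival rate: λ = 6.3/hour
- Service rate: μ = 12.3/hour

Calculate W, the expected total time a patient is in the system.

First, compute utilization: ρ = λ/μ = 6.3/12.3 = 0.5122
For M/M/1: W = 1/(μ-λ)
W = 1/(12.3-6.3) = 1/6.00
W = 0.1667 hours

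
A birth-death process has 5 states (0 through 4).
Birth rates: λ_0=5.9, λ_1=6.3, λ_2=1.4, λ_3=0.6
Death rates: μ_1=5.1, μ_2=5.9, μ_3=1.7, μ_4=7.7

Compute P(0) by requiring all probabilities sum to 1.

Ratios P(n)/P(0) = (λ₀···λₙ₋₁)/(μ₁···μₙ):
P(1)/P(0) = (5.9)/(5.1) = 1.15686
P(2)/P(0) = (5.9×6.3)/(5.1×5.9) = 1.23529
P(3)/P(0) = (5.9×6.3×1.4)/(5.1×5.9×1.7) = 1.01730
P(4)/P(0) = (5.9×6.3×1.4×0.6)/(5.1×5.9×1.7×7.7) = 0.0792702

Normalization: ∑ P(n) = 1
P(0) × (1.00000 + 1.15686 + 1.23529 + 1.01730 + 0.0792702) = 1
P(0) × 4.4887 = 1
P(0) = 1/4.4887 = 0.2228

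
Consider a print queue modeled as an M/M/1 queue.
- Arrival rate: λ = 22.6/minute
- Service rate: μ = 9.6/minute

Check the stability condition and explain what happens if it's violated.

Stability requires ρ = λ/(cμ) < 1
ρ = 22.6/(1 × 9.6) = 22.6/9.60 = 2.3542
Since 2.3542 ≥ 1, the system is UNSTABLE.
Queue grows without bound. Need μ > λ = 22.6.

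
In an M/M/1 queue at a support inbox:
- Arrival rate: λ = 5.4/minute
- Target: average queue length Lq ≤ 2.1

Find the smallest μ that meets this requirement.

For M/M/1: Lq = λ²/(μ(μ-λ))
Need Lq ≤ 2.1, i.e. μ(μ-λ) ≥ λ²/2.1
μ² - 5.4μ - 29.16/2.1 ≥ 0  →  μ² - 5.4μ - 13.885714 ≥ 0
Quadratic formula (positive root): μ = [λ + √(λ² + 4×13.885714)]/2
Discriminant: 29.16 + 4×13.885714 = 84.7029, √84.7029 = 9.2034
μ ≥ (5.4 + 9.2034)/2 = 7.3017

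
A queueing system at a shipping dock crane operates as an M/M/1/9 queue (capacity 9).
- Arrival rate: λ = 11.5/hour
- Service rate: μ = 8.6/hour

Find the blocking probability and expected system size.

ρ = λ/μ = 11.5/8.6 = 1.33721
P₀ = (1-ρ)/(1-ρ^(K+1)) = (1-1.33721)/(1-1.33721^10) = -0.3372/-17.2808 = 0.01951
P_K = P₀×ρ^K = 0.019514 × 1.33721^9 = 0.019514 × 13.6709 = 0.2668
Blocking probability P_9 = 0.2668 (26.68%)
L = ρ[1 - (K+1)ρ^K + Kρ^(K+1)] / [(1-ρ)(1-ρ^(K+1))]
L = 1.33721 × (1 - 10×13.67088 + 9×18.28084) / ((1 - 1.33721) × (1 - 18.28084)) = 6.6132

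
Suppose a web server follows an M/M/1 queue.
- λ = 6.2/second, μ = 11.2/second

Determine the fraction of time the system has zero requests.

ρ = λ/μ = 6.2/11.2 = 0.5536
P(0) = 1 - ρ = 1 - 0.5536 = 0.4464
The server is idle 44.64% of the time.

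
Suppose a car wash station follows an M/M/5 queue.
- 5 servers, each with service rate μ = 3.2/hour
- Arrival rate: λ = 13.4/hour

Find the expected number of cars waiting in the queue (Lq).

Traffic intensity: ρ = λ/(cμ) = 13.4/(5×3.2) = 0.8375
Since ρ = 0.8375 < 1, system is stable.
Offered load a = λ/μ = cρ = 13.4/3.2 = 4.1875
P₀ = [ Σₙ₌₀^4 aⁿ/n! + a^5/(5!(1-ρ)) ]⁻¹
Σ = a^0/0! + a^1/1! + a^2/2! + a^3/3! + a^4/4! = 1.0000 + 4.1875 + 8.7676 + 12.2381 + 12.8117 = 39.0049
a^5/(5!(1-ρ)) = 1287.5796/(120 × 0.1625) = 66.0297
P₀ = 1/(39.0049 + 66.0297) = 0.009521
Lq = P₀·a^5·ρ / (5!(1-ρ)²) = 0.0095207 × 1287.5796 × 0.83750 / (120 × 0.026406) = 3.2400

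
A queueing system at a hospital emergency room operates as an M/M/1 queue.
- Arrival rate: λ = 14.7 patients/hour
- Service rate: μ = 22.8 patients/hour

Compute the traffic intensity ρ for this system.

Server utilization: ρ = λ/μ
ρ = 14.7/22.8 = 0.6447
The server is busy 64.47% of the time.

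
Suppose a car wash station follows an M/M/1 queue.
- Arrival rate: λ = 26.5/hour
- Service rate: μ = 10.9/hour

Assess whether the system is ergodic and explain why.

Stability requires ρ = λ/(cμ) < 1
ρ = 26.5/(1 × 10.9) = 26.5/10.90 = 2.4312
Since 2.4312 ≥ 1, the system is UNSTABLE.
Queue grows without bound. Need μ > λ = 26.5.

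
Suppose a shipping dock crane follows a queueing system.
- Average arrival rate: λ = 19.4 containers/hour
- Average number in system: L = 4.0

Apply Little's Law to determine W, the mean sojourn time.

Little's Law: L = λW, so W = L/λ
W = 4.0/19.4 = 0.2062 hours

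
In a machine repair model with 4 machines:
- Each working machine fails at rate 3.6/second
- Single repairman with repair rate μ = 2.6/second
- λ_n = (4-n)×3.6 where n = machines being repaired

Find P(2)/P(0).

P(2)/P(0) = ∏_{i=0}^{2-1} λ_i/μ_{i+1}
= (4-0)×3.6/2.6 × (4-1)×3.6/2.6
= 23.0059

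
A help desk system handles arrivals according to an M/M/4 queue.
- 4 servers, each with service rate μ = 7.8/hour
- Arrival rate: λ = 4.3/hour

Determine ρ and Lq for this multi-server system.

Traffic intensity: ρ = λ/(cμ) = 4.3/(4×7.8) = 0.1378
Since ρ = 0.1378 < 1, system is stable.
Offered load a = λ/μ = cρ = 4.3/7.8 = 0.5513
P₀ = [ Σₙ₌₀^3 aⁿ/n! + a^4/(4!(1-ρ)) ]⁻¹
Σ = a^0/0! + a^1/1! + a^2/2! + a^3/3! = 1.0000 + 0.5513 + 0.1520 + 0.02792 = 1.7312
a^4/(4!(1-ρ)) = 0.092362/(24 × 0.86218) = 0.004464
P₀ = 1/(1.73116 + 0.00446361) = 0.5762
Lq = P₀·a^4·ρ / (4!(1-ρ)²) = 0.57616 × 0.092362 × 0.13782 / (24 × 0.74335) = 0.0004111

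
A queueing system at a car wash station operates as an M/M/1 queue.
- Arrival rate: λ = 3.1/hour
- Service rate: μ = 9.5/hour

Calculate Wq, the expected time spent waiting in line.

First, compute utilization: ρ = λ/μ = 3.1/9.5 = 0.3263
For M/M/1: Wq = λ/(μ(μ-λ))
Wq = 3.1/(9.5 × (9.5-3.1))
Wq = 3.1/(9.5 × 6.40)
Wq = 0.05099 hours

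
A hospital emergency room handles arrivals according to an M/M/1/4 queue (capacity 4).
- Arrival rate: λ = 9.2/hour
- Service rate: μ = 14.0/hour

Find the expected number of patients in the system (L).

ρ = λ/μ = 9.2/14.0 = 0.65714
P₀ = (1-ρ)/(1-ρ^(K+1)) = (1-0.65714)/(1-0.65714^5) = 0.34286/0.87746 = 0.3907
P_K = P₀×ρ^K = 0.3907 × 0.65714^4 = 0.3907 × 0.1865 = 0.07287
L = ρ[1 - (K+1)ρ^K + Kρ^(K+1)] / [(1-ρ)(1-ρ^(K+1))]
L = 0.65714 × (1 - 5×0.1864797 + 4×0.1225433) / ((1 - 0.65714) × (1 - 0.1225433)) = 1.2184 patients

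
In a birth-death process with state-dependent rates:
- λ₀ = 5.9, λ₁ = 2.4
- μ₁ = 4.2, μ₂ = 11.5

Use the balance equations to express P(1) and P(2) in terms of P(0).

Balance equations:
State 0: λ₀P₀ = μ₁P₁ → P₁ = (λ₀/μ₁)P₀ = (5.9/4.2)P₀ = 1.4048P₀
State 1: P₂ = (λ₀λ₁)/(μ₁μ₂)P₀ = (5.9×2.4)/(4.2×11.5)P₀ = 0.2932P₀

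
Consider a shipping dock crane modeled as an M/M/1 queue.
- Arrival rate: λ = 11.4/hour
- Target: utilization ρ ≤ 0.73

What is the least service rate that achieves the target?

ρ = λ/μ, so μ = λ/ρ
μ ≥ 11.4/0.73 = 15.6164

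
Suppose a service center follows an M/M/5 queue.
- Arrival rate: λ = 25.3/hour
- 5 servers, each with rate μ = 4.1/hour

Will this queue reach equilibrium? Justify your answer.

Stability requires ρ = λ/(cμ) < 1
ρ = 25.3/(5 × 4.1) = 25.3/20.50 = 1.2341
Since 1.2341 ≥ 1, the system is UNSTABLE.
Need c > λ/μ = 25.3/4.1 = 6.17.
Minimum servers needed: c = 7.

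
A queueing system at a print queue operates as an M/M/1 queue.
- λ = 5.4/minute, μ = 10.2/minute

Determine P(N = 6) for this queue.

ρ = λ/μ = 5.4/10.2 = 0.5294
P(n) = (1-ρ)ρⁿ
P(6) = (1-0.5294) × 0.5294^6
P(6) = 0.4706 × 0.02201
P(6) = 0.01036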